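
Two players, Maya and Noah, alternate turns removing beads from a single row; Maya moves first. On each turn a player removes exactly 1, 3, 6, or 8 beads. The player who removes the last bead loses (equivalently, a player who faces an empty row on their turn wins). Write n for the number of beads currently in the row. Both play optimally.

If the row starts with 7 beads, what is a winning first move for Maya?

Remove 6, leaving 1.

Label each position W (a win for the player to move) or L (a loss). A position with no legal move is W; any other position is W exactly when some move reaches an L, and L when every move reaches a W.
n=0: no move; the opponent has just taken the last bead and therefore loses → W
n=1: only reaches 0(W), which is W → L
n=2: reaches L-position 1 → W
n=3: only reaches 2(W), 0(W), all W → L
n=4: reaches L-position 3 → W
n=5: only reaches 4(W), 2(W), all W → L
n=6: reaches L-position 5 → W
n=7: reaches L-position 1 → W
From 7, the L positions reachable in one move are: 1.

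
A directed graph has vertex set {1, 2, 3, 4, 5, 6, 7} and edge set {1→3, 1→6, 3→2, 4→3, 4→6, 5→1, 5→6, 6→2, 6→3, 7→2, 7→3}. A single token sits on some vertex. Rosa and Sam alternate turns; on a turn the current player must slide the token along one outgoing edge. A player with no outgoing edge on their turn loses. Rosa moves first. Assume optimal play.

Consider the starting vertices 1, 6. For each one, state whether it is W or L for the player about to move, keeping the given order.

1: L, 6: W

Work bottom-up. With no move the player to move loses. Otherwise the position is W if at least one move leads to an L position for the opponent, and L if every move leads to a W.
Every edge goes from a vertex to one that appears earlier in the order 2, 3, 7, 6, 4, 1, 5, so processing vertices in that order labels each vertex after all of its successors.
2: no outgoing edge → L
3: W (go to 2, an L position)
7: W (go to 2, an L position)
6: W (go to 2, an L position)
4: L (options 6(W), 3(W) are all W)
1: L (options 6(W), 3(W) are all W)
5: W (go to 1, an L position)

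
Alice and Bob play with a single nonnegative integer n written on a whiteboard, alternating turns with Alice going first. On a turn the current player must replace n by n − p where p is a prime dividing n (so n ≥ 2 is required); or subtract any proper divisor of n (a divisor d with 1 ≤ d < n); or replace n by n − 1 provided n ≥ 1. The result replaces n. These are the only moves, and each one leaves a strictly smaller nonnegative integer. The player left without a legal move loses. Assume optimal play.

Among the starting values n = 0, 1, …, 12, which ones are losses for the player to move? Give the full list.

0, 4, 9

Use the standard recursion: the mover loses at a terminal position; elsewhere, the mover wins exactly when some move hands the opponent an L position.
n=0: no move → L
n=1: reaches L-position 0 → W
n=2: reaches L-position 0 → W
n=3: reaches L-position 0 → W
n=4: only reaches 2(W), 3(W), all W → L
n=5: reaches L-position 0 → W
n=6: reaches L-position 4 → W
n=7: reaches L-position 0 → W
n=8: reaches L-position 4 → W
n=9: only reaches 6(W), 8(W), all W → L
n=10: reaches L-position 9 → W
n=11: reaches L-position 0 → W
n=12: reaches L-position 9 → W
The losing starting values of n are exactly the entries labelled L in this table (3 of them).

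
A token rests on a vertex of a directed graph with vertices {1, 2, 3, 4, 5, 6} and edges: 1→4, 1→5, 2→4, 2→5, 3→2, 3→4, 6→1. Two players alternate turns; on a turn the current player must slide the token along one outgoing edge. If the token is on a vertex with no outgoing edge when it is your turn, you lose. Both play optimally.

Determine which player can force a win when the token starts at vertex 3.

The first player wins.

Label each position W (a win for the player to move) or L (a loss). A position with no legal move is L; any other position is W exactly when some move reaches an L, and L when every move reaches a W.
Every edge goes from a vertex to one that appears earlier in the order 4, 5, 2, 1, 6, 3, so processing vertices in that order labels each vertex after all of its successors.
4: no outgoing edge → L
5: no outgoing edge → L
2: can move to 5, which is L ⇒ W
1: can move to 5, which is L ⇒ W
6: the only move is to 1(W), a W ⇒ L
3: can move to 4, which is L ⇒ W
The starting position 3 is W: the player to move should move to 4, handing over an L position.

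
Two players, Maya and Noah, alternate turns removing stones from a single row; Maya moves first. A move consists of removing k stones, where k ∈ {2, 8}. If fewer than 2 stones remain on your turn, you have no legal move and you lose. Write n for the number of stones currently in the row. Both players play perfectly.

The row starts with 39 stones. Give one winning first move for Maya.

Build the W/L table. Terminal = L. A non-terminal position is W if it has a move to some L; otherwise it is L.
n=0: no move → L
n=1: no move → L
n=2: reaches L-position 0 → W
n=3: reaches L-position 1 → W
n=4: only reaches 2(W), which is W → L
n=5: only reaches 3(W), which is W → L
n=6: reaches L-position 4 → W
n=7: reaches L-position 5 → W
n=8: reaches L-position 0 → W
n=9: reaches L-position 1 → W
n=10: only reaches 8(W), 2(W), all W → L
n=11: only reaches 9(W), 3(W), all W → L
n=12: reaches L-position 10 → W
n=13: reaches L-position 11 → W
n=14: only reaches 12(W), 6(W), all W → L
n=15: only reaches 13(W), 7(W), all W → L
n=16: reaches L-position 14 → W
n=17: reaches L-position 15 → W
n=18: reaches L-position 10 → W
n=19: reaches L-position 11 → W
n=20: only reaches 18(W), 12(W), all W → L
n=21: only reaches 19(W), 13(W), all W → L
n=22: reaches L-position 20 → W
n=23: reaches L-position 21 → W
n=24: only reaches 22(W), 16(W), all W → L
n=25: only reaches 23(W), 17(W), all W → L
n=26: reaches L-position 24 → W
n=27: reaches L-position 25 → W
n=28: reaches L-position 20 → W
n=29: reaches L-position 21 → W
n=30: only reaches 28(W), 22(W), all W → L
n=31: only reaches 29(W), 23(W), all W → L
n=32: reaches L-position 30 → W
n=33: reaches L-position 31 → W
n=34: only reaches 32(W), 26(W), all W → L
n=35: only reaches 33(W), 27(W), all W → L
n=36: reaches L-position 34 → W
n=37: reaches L-position 35 → W
n=38: reaches L-position 30 → W
n=39: reaches L-position 31 → W
From 39, the L positions reachable in one move are: 31.

Remove 8, leaving 31.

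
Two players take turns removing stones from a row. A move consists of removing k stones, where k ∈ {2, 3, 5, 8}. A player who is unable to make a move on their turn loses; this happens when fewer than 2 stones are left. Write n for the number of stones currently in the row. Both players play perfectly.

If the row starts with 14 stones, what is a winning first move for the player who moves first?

Classify positions by backward induction: terminal positions (no move available) are L. From any other position, the mover wins iff some move reaches an L.
n=0: no move → L
n=1: no move → L
n=2: W (go to 0, an L position)
n=3: W (go to 1, an L position)
n=4: W (go to 1, an L position)
n=5: W (go to 0, an L position)
n=6: W (go to 1, an L position)
n=7: L (options 5(W), 4(W), 2(W) are all W)
n=8: W (go to 0, an L position)
n=9: W (go to 7, an L position)
n=10: W (go to 7, an L position)
n=11: L (options 9(W), 8(W), 6(W), 3(W) are all W)
n=12: W (go to 7, an L position)
n=13: W (go to 11, an L position)
n=14: W (go to 11, an L position)
From 14, the L positions reachable in one move are: 11.

Remove 3, leaving 11.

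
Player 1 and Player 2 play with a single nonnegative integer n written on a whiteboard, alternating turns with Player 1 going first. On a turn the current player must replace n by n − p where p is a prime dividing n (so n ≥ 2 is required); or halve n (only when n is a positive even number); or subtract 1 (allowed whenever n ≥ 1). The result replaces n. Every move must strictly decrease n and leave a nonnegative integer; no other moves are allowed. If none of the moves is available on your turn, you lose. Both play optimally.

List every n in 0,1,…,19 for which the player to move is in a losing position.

Compute win/loss labels from the base case upward. A position with no move is L. Any other position is W if it can reach an L in one move, else L.
n=0: no move → L
n=1: reaches L-position 0 → W
n=2: reaches L-position 0 → W
n=3: reaches L-position 0 → W
n=4: only reaches 2(W), 3(W), all W → L
n=5: reaches L-position 0 → W
n=6: reaches L-position 4 → W
n=7: reaches L-position 0 → W
n=8: reaches L-position 4 → W
n=9: only reaches 6(W), 8(W), all W → L
n=10: reaches L-position 9 → W
n=11: reaches L-position 0 → W
n=12: reaches L-position 9 → W
n=13: reaches L-position 0 → W
n=14: only reaches 7(W), 12(W), 13(W), all W → L
n=15: reaches L-position 14 → W
n=16: reaches L-position 14 → W
n=17: reaches L-position 0 → W
n=18: reaches L-position 9 → W
n=19: reaches L-position 0 → W
The losing starting values of n are exactly the entries labelled L in this table (4 of them).

0, 4, 9, 14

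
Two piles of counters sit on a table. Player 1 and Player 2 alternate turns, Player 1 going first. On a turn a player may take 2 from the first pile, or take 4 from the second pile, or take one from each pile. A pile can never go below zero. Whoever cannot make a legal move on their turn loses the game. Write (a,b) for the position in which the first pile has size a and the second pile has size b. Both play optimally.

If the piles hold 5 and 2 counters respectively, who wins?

Player 1 wins.

Classify positions by backward induction: terminal positions (no move available) are L. From any other position, the mover wins iff some move reaches an L.
No move ever increases a pile, so every position that can arise here has a ≤ 5 and b ≤ 2; it is enough to label the cells with 0 ≤ a ≤ 5 and 0 ≤ b ≤ 2.
Every move lowers a or b (never raises either), so fill the grid row by row in increasing a, and left to right within a row: each cell's successors are then already labelled.
      b=0  b=1  b=2
a=0:    L    L    L
a=1:    L    W    W
a=2:    W    W    W
a=3:    W    L    L
a=4:    L    L    W
a=5:    L    W    W
Cells with no legal move (terminal, hence L): (0,0), (0,1), (0,2), (1,0).
The remaining L cells, each justified by listing all of its moves:
(3,1): moves to (1,1)(W), (2,0)(W); every one is W ⇒ L
(3,2): moves to (1,2)(W), (2,1)(W); every one is W ⇒ L
(4,0): the only move is to (2,0)(W), a W ⇒ L
(4,1): moves to (2,1)(W), (3,0)(W); every one is W ⇒ L
(5,0): the only move is to (3,0)(W), a W ⇒ L
Every other cell has at least one move into one of the L cells above, so it is W.
From (5,2) Player 1 can move to (3,2), reaching an L position.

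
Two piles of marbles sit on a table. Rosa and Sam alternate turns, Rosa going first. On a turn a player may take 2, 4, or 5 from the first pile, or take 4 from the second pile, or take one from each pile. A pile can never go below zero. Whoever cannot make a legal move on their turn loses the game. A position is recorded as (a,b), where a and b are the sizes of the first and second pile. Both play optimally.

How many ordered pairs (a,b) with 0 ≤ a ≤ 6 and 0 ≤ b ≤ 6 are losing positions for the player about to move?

Label each position W (a win for the player to move) or L (a loss). A position with no legal move is L; any other position is W exactly when some move reaches an L, and L when every move reaches a W.
Every move lowers a or b (never raises either), so fill the grid row by row in increasing a, and left to right within a row: each cell's successors are then already labelled.
      b=0  b=1  b=2  b=3  b=4  b=5  b=6
a=0:    L    L    L    L    W    W    W
a=1:    L    W    W    W    W    L    L
a=2:    W    W    W    W    L    L    W
a=3:    W    L    L    L    L    W    W
a=4:    W    W    W    W    W    W    L
a=5:    W    W    W    W    W    W    W
a=6:    W    L    L    L    W    W    W
Cells with no legal move (terminal, hence L): (0,0), (0,1), (0,2), (0,3), (1,0).
The remaining L cells, each justified by listing all of its moves:
(1,5): →(1,1)(W), (0,4)(W) — all W, so L
(1,6): →(1,2)(W), (0,5)(W) — all W, so L
(2,4): →(0,4)(W), (2,0)(W), (1,3)(W) — all W, so L
(2,5): →(0,5)(W), (2,1)(W), (1,4)(W) — all W, so L
(3,1): →(1,1)(W), (2,0)(W) — all W, so L
(3,2): →(1,2)(W), (2,1)(W) — all W, so L
(3,3): →(1,3)(W), (2,2)(W) — all W, so L
(3,4): →(1,4)(W), (3,0)(W), (2,3)(W) — all W, so L
(4,6): →(2,6)(W), (0,6)(W), (4,2)(W), (3,5)(W) — all W, so L
(6,1): →(4,1)(W), (2,1)(W), (1,1)(W), (5,0)(W) — all W, so L
(6,2): →(4,2)(W), (2,2)(W), (1,2)(W), (5,1)(W) — all W, so L
(6,3): →(4,3)(W), (2,3)(W), (1,3)(W), (5,2)(W) — all W, so L
Every other cell has at least one move into one of the L cells above, so it is W.
L cells per row: a=0: 4, a=1: 3, a=2: 2, a=3: 4, a=4: 1, a=5: 0, a=6: 3; total 17.

17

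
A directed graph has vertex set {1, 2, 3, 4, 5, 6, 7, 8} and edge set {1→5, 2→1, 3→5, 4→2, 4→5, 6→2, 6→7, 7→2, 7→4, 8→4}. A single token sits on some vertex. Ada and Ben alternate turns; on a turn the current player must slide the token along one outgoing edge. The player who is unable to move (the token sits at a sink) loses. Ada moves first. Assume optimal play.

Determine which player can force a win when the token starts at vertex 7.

Build the W/L table. Terminal = L. A non-terminal position is W if it has a move to some L; otherwise it is L.
Every edge goes from a vertex to one that appears earlier in the order 5, 1, 2, 4, 7, 6, 8, 3, so processing vertices in that order labels each vertex after all of its successors.
5: no outgoing edge → L
1: →5(L), so W
2: →1(W) only, which is W, so L
4: →2(L), so W
7: →2(L), so W
6: →2(L), so W
8: →4(W) only, which is W, so L
3: →5(L), so W
The starting position 7 is W: Ada should move to 2, handing over an L position.

Ada wins.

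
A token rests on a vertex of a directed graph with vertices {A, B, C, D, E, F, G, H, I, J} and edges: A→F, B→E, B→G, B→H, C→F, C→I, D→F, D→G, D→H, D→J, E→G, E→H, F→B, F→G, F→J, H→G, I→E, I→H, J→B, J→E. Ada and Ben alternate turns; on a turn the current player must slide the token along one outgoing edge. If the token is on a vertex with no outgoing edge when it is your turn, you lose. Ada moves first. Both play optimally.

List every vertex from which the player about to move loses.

Build the W/L table. Terminal = L. A non-terminal position is W if it has a move to some L; otherwise it is L.
Every edge goes from a vertex to one that appears earlier in the order G, H, E, B, I, J, F, D, A, C, so processing vertices in that order labels each vertex after all of its successors.
G: no outgoing edge → L
H: can move to G, which is L ⇒ W
E: can move to G, which is L ⇒ W
B: can move to G, which is L ⇒ W
I: moves to E(W), H(W); every one is W ⇒ L
J: moves to B(W), E(W); every one is W ⇒ L
F: can move to J, which is L ⇒ W
D: can move to J, which is L ⇒ W
A: the only move is to F(W), a W ⇒ L
C: can move to I, which is L ⇒ W
The losing starting vertices are exactly the entries labelled L in this table (4 of them).

A, G, I, J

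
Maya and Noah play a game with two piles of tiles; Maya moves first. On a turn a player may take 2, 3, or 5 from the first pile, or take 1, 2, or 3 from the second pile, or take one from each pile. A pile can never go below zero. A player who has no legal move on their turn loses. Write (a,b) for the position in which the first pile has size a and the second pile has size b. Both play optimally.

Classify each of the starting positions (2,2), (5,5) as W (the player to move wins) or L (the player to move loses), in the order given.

Use the standard recursion: the mover loses at a terminal position; elsewhere, the mover wins exactly when some move hands the opponent an L position.
No move ever increases a pile, so every position that can arise here has a ≤ 5 and b ≤ 5; it is enough to label the cells with 0 ≤ a ≤ 5 and 0 ≤ b ≤ 5.
Every move lowers a or b (never raises either), so fill the grid row by row in increasing a, and left to right within a row: each cell's successors are then already labelled.
      b=0  b=1  b=2  b=3  b=4  b=5
a=0:    L    W    W    W    L    W
a=1:    L    W    W    W    L    W
a=2:    W    W    L    W    W    W
a=3:    W    L    W    W    W    L
a=4:    W    L    W    W    W    L
a=5:    W    W    W    L    W    W
Cells with no legal move (terminal, hence L): (0,0), (1,0).
The remaining L cells, each justified by listing all of its moves:
(0,4): moves to (0,3)(W), (0,2)(W), (0,1)(W); every one is W ⇒ L
(1,4): moves to (1,3)(W), (1,2)(W), (1,1)(W), (0,3)(W); every one is W ⇒ L
(2,2): moves to (0,2)(W), (2,1)(W), (2,0)(W), (1,1)(W); every one is W ⇒ L
(3,1): moves to (1,1)(W), (0,1)(W), (3,0)(W), (2,0)(W); every one is W ⇒ L
(3,5): moves to (1,5)(W), (0,5)(W), (3,4)(W), (3,3)(W), (3,2)(W), (2,4)(W); every one is W ⇒ L
(4,1): moves to (2,1)(W), (1,1)(W), (4,0)(W), (3,0)(W); every one is W ⇒ L
(4,5): moves to (2,5)(W), (1,5)(W), (4,4)(W), (4,3)(W), (4,2)(W), (3,4)(W); every one is W ⇒ L
(5,3): moves to (3,3)(W), (2,3)(W), (0,3)(W), (5,2)(W), (5,1)(W), (5,0)(W), (4,2)(W); every one is W ⇒ L
Every other cell has at least one move into one of the L cells above, so it is W.
(2,2): one of the L cells justified above, so L
(5,5): the move to (3,5) reaches an L cell, so W

(2,2): L, (5,5): W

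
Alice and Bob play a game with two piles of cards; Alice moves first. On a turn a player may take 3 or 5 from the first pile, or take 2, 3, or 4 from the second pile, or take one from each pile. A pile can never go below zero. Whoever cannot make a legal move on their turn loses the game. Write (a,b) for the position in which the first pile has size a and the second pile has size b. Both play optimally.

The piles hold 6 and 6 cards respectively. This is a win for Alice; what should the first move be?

Classify positions by backward induction: terminal positions (no move available) are L. From any other position, the mover wins iff some move reaches an L.
No move ever increases a pile, so every position that can arise here has a ≤ 6 and b ≤ 6; it is enough to label the cells with 0 ≤ a ≤ 6 and 0 ≤ b ≤ 6.
Every move lowers a or b (never raises either), so fill the grid row by row in increasing a, and left to right within a row: each cell's successors are then already labelled.
      b=0  b=1  b=2  b=3  b=4  b=5  b=6
a=0:    L    L    W    W    W    W    L
a=1:    L    W    W    W    W    L    L
a=2:    L    W    W    W    W    L    W
a=3:    W    W    L    L    W    W    W
a=4:    W    L    L    W    W    W    W
a=5:    W    W    W    W    L    W    W
a=6:    W    L    W    W    W    W    W
Cells with no legal move (terminal, hence L): (0,0), (0,1), (1,0), (2,0).
The remaining L cells, each justified by listing all of its moves:
(0,6): moves to (0,4)(W), (0,3)(W), (0,2)(W); every one is W ⇒ L
(1,5): moves to (1,3)(W), (1,2)(W), (1,1)(W), (0,4)(W); every one is W ⇒ L
(1,6): moves to (1,4)(W), (1,3)(W), (1,2)(W), (0,5)(W); every one is W ⇒ L
(2,5): moves to (2,3)(W), (2,2)(W), (2,1)(W), (1,4)(W); every one is W ⇒ L
(3,2): moves to (0,2)(W), (3,0)(W), (2,1)(W); every one is W ⇒ L
(3,3): moves to (0,3)(W), (3,1)(W), (3,0)(W), (2,2)(W); every one is W ⇒ L
(4,1): moves to (1,1)(W), (3,0)(W); every one is W ⇒ L
(4,2): moves to (1,2)(W), (4,0)(W), (3,1)(W); every one is W ⇒ L
(5,4): moves to (2,4)(W), (0,4)(W), (5,2)(W), (5,1)(W), (5,0)(W), (4,3)(W); every one is W ⇒ L
(6,1): moves to (3,1)(W), (1,1)(W), (5,0)(W); every one is W ⇒ L
Every other cell has at least one move into one of the L cells above, so it is W.
From (6,6), the L positions reachable in one move are: (1,6).

Move to (1,6).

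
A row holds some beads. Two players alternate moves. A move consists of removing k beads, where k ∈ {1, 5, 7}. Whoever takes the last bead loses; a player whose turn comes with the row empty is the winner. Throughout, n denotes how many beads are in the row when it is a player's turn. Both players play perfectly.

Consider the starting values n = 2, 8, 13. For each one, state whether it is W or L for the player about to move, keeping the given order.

Positions with no move are W. A position that does have a move is losing for the player to move precisely when every available move leads to a winning position for the opponent. Fill in the labels:
n=0: no move; the opponent has just taken the last bead and therefore loses → W
n=1: →0(W) only, which is W, so L
n=2: →1(L), so W
n=3: →2(W) only, which is W, so L
n=4: →3(L), so W
n=5: →4(W), 0(W) — all W, so L
n=6: →5(L), so W
n=7: →6(W), 2(W), 0(W) — all W, so L
n=8: →7(L), so W
n=9: →8(W), 4(W), 2(W) — all W, so L
n=10: →9(L), so W
n=11: →10(W), 6(W), 4(W) — all W, so L
n=12: →11(L), so W
n=13: →12(W), 8(W), 6(W) — all W, so L

2: W, 8: W, 13: L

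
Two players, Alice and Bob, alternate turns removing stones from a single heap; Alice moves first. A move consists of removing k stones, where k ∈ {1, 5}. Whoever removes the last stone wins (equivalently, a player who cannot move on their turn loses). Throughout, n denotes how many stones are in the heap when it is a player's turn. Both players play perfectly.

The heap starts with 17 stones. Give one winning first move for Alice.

Remove 1, leaving 16.

Classify positions by backward induction: terminal positions (no move available) are L. From any other position, the mover wins iff some move reaches an L.
n=0: no move → L
n=1: →0(L), so W
n=2: →1(W) only, which is W, so L
n=3: →2(L), so W
n=4: →3(W) only, which is W, so L
n=5: →4(L), so W
n=6: →5(W), 1(W) — all W, so L
n=7: →6(L), so W
n=8: →7(W), 3(W) — all W, so L
n=9: →8(L), so W
n=10: →9(W), 5(W) — all W, so L
n=11: →10(L), so W
n=12: →11(W), 7(W) — all W, so L
n=13: →12(L), so W
n=14: →13(W), 9(W) — all W, so L
n=15: →14(L), so W
n=16: →15(W), 11(W) — all W, so L
n=17: →16(L), so W
From 17, the L positions reachable in one move are: 16, 12. Any move reaching one of these is winning.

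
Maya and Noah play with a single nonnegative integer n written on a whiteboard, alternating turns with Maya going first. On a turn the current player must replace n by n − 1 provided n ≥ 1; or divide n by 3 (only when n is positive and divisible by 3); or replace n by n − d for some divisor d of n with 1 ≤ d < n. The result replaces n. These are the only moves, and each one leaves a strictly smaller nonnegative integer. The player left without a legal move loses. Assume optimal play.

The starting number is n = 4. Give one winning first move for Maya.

Compute win/loss labels from the base case upward. A position with no move is L. Any other position is W if it can reach an L in one move, else L.
n=0: no move → L
n=1: →0(L), so W
n=2: →1(W) only, which is W, so L
n=3: →2(L), so W
n=4: →2(L), so W
From 4, the L positions reachable in one move are: 2.

Move to 2.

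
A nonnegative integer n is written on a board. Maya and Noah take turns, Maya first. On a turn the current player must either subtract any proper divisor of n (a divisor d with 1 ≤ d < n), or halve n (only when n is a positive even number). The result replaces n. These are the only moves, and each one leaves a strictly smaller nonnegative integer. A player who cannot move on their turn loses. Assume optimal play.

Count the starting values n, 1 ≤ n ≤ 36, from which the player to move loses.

Compute win/loss labels from the base case upward. A position with no move is L. Any other position is W if it can reach an L in one move, else L.
n=0: no move → L
n=1: no move → L
n=2: →1(L), so W
n=3: →2(W) only, which is W, so L
n=4: →3(L), so W
n=5: →4(W) only, which is W, so L
n=6: →3(L), so W
n=7: →6(W) only, which is W, so L
n=8: →7(L), so W
n=9: →6(W), 8(W) — all W, so L
n=10: →5(L), so W
n=11: →10(W) only, which is W, so L
n=12: →9(L), so W
n=13: →12(W) only, which is W, so L
n=14: →7(L), so W
n=15: →10(W), 12(W), 14(W) — all W, so L
n=16: →15(L), so W
n=17: →16(W) only, which is W, so L
n=18: →9(L), so W
n=19: →18(W) only, which is W, so L
n=20: →15(L), so W
n=21: →14(W), 18(W), 20(W) — all W, so L
n=22: →11(L), so W
n=23: →22(W) only, which is W, so L
n=24: →21(L), so W
n=25: →20(W), 24(W) — all W, so L
n=26: →13(L), so W
n=27: →18(W), 24(W), 26(W) — all W, so L
n=28: →21(L), so W
n=29: →28(W) only, which is W, so L
n=30: →15(L), so W
n=31: →30(W) only, which is W, so L
n=32: →31(L), so W
n=33: →22(W), 30(W), 32(W) — all W, so L
n=34: →17(L), so W
n=35: →28(W), 30(W), 34(W) — all W, so L
n=36: →27(L), so W
L entries with 1 ≤ n ≤ 36 (n=0 is outside the asked range and is not counted): n = 1, 3, 5, 7, 9, 11, 13, 15, 17, 19, 21, 23, 25, 27, 29, 31, 33, 35; that makes 18.

18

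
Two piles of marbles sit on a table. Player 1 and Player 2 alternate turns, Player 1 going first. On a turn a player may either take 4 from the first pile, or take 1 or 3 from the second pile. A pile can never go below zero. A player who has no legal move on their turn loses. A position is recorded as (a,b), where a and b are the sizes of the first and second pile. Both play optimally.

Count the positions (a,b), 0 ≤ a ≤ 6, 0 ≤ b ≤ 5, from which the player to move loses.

21

Work bottom-up. With no move the player to move loses. Otherwise the position is W if at least one move leads to an L position for the opponent, and L if every move leads to a W.
Every move lowers a or b (never raises either), so fill the grid row by row in increasing a, and left to right within a row: each cell's successors are then already labelled.
      b=0  b=1  b=2  b=3  b=4  b=5
a=0:    L    W    L    W    L    W
a=1:    L    W    L    W    L    W
a=2:    L    W    L    W    L    W
a=3:    L    W    L    W    L    W
a=4:    W    L    W    L    W    L
a=5:    W    L    W    L    W    L
a=6:    W    L    W    L    W    L
Cells with no legal move (terminal, hence L): (0,0), (1,0), (2,0), (3,0).
The remaining L cells, each justified by listing all of its moves:
(0,2): L (sole option (0,1)(W) is W)
(0,4): L (options (0,3)(W), (0,1)(W) are all W)
(1,2): L (sole option (1,1)(W) is W)
(1,4): L (options (1,3)(W), (1,1)(W) are all W)
(2,2): L (sole option (2,1)(W) is W)
(2,4): L (options (2,3)(W), (2,1)(W) are all W)
(3,2): L (sole option (3,1)(W) is W)
(3,4): L (options (3,3)(W), (3,1)(W) are all W)
(4,1): L (options (0,1)(W), (4,0)(W) are all W)
(4,3): L (options (0,3)(W), (4,2)(W), (4,0)(W) are all W)
(4,5): L (options (0,5)(W), (4,4)(W), (4,2)(W) are all W)
(5,1): L (options (1,1)(W), (5,0)(W) are all W)
(5,3): L (options (1,3)(W), (5,2)(W), (5,0)(W) are all W)
(5,5): L (options (1,5)(W), (5,4)(W), (5,2)(W) are all W)
(6,1): L (options (2,1)(W), (6,0)(W) are all W)
(6,3): L (options (2,3)(W), (6,2)(W), (6,0)(W) are all W)
(6,5): L (options (2,5)(W), (6,4)(W), (6,2)(W) are all W)
Every other cell has at least one move into one of the L cells above, so it is W.
L cells per row: a=0: 3, a=1: 3, a=2: 3, a=3: 3, a=4: 3, a=5: 3, a=6: 3; total 21.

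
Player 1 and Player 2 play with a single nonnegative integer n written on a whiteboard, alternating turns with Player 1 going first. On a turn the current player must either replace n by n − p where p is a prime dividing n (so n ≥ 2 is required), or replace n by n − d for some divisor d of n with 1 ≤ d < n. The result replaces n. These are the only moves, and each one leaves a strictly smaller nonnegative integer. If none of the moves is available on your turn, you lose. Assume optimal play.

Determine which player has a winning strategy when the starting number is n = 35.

Player 2 wins.

Label each position W (a win for the player to move) or L (a loss). A position with no legal move is L; any other position is W exactly when some move reaches an L, and L when every move reaches a W.
n=0: no move → L
n=1: no move → L
n=2: W (go to 0, an L position)
n=3: W (go to 0, an L position)
n=4: L (options 2(W), 3(W) are all W)
n=5: W (go to 0, an L position)
n=6: W (go to 4, an L position)
n=7: W (go to 0, an L position)
n=8: W (go to 4, an L position)
n=9: L (options 6(W), 8(W) are all W)
n=10: W (go to 9, an L position)
n=11: W (go to 0, an L position)
n=12: W (go to 9, an L position)
n=13: W (go to 0, an L position)
n=14: L (options 7(W), 12(W), 13(W) are all W)
n=15: W (go to 14, an L position)
n=16: W (go to 14, an L position)
n=17: W (go to 0, an L position)
n=18: W (go to 9, an L position)
n=19: W (go to 0, an L position)
n=20: L (options 10(W), 15(W), 16(W), 18(W), 19(W) are all W)
n=21: W (go to 14, an L position)
n=22: W (go to 20, an L position)
n=23: W (go to 0, an L position)
n=24: W (go to 20, an L position)
n=25: W (go to 20, an L position)
n=26: L (options 13(W), 24(W), 25(W) are all W)
n=27: W (go to 26, an L position)
n=28: W (go to 14, an L position)
n=29: W (go to 0, an L position)
n=30: W (go to 20, an L position)
n=31: W (go to 0, an L position)
n=32: L (options 16(W), 24(W), 28(W), 30(W), 31(W) are all W)
n=33: W (go to 32, an L position)
n=34: W (go to 32, an L position)
n=35: L (options 28(W), 30(W), 34(W) are all W)
The starting position 35 is L: whatever Player 1 does, the opponent receives a W position.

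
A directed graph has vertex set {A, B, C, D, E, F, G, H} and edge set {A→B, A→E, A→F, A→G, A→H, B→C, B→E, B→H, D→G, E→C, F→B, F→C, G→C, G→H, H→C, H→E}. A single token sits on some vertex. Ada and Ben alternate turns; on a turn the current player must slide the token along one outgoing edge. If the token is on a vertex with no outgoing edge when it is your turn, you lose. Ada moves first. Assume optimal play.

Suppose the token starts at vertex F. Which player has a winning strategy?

Ada wins.

Build the W/L table. Terminal = L. A non-terminal position is W if it has a move to some L; otherwise it is L.
Every edge goes from a vertex to one that appears earlier in the order C, E, H, G, B, F, D, A, so processing vertices in that order labels each vertex after all of its successors.
C: no outgoing edge → L
E: reaches L-position C → W
H: reaches L-position C → W
G: reaches L-position C → W
B: reaches L-position C → W
F: reaches L-position C → W
D: only reaches G(W), which is W → L
A: only reaches F(W), B(W), G(W), H(W), E(W), all W → L
The starting position F is W: Ada should move to C, handing over an L position.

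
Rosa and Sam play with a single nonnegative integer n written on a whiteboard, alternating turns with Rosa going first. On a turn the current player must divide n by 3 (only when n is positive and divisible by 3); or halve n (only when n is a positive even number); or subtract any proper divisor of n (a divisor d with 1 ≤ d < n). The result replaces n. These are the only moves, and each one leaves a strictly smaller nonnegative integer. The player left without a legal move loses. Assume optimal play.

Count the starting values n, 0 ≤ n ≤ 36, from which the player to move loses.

15

Classify positions by backward induction: terminal positions (no move available) are L. From any other position, the mover wins iff some move reaches an L.
n=0: no move → L
n=1: no move → L
n=2: →1(L), so W
n=3: →1(L), so W
n=4: →2(W), 3(W) — all W, so L
n=5: →4(L), so W
n=6: →4(L), so W
n=7: →6(W) only, which is W, so L
n=8: →4(L), so W
n=9: →3(W), 6(W), 8(W) — all W, so L
n=10: →9(L), so W
n=11: →10(W) only, which is W, so L
n=12: →4(L), so W
n=13: →12(W) only, which is W, so L
n=14: →7(L), so W
n=15: →5(W), 10(W), 12(W), 14(W) — all W, so L
n=16: →15(L), so W
n=17: →16(W) only, which is W, so L
n=18: →9(L), so W
n=19: →18(W) only, which is W, so L
n=20: →15(L), so W
n=21: →7(L), so W
n=22: →11(L), so W
n=23: →22(W) only, which is W, so L
n=24: →23(L), so W
n=25: →20(W), 24(W) — all W, so L
n=26: →13(L), so W
n=27: →9(L), so W
n=28: →14(W), 21(W), 24(W), 26(W), 27(W) — all W, so L
n=29: →28(L), so W
n=30: →15(L), so W
n=31: →30(W) only, which is W, so L
n=32: →28(L), so W
n=33: →11(L), so W
n=34: →17(L), so W
n=35: →28(L), so W
n=36: →12(W), 18(W), 24(W), 27(W), 30(W), 32(W), 33(W), 34(W), 35(W) — all W, so L
L entries with 0 ≤ n ≤ 36: n = 0, 1, 4, 7, 9, 11, 13, 15, 17, 19, 23, 25, 28, 31, 36; that makes 15.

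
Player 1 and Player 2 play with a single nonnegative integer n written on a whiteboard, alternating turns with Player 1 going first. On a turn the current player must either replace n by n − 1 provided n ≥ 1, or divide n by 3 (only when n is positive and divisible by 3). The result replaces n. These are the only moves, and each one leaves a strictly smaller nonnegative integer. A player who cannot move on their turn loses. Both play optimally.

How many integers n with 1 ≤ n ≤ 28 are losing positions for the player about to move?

13

Work bottom-up. With no move the player to move loses. Otherwise the position is W if at least one move leads to an L position for the opponent, and L if every move leads to a W.
n=0: no move → L
n=1: W (go to 0, an L position)
n=2: L (sole option 1(W) is W)
n=3: W (go to 2, an L position)
n=4: L (sole option 3(W) is W)
n=5: W (go to 4, an L position)
n=6: W (go to 2, an L position)
n=7: L (sole option 6(W) is W)
n=8: W (go to 7, an L position)
n=9: L (options 3(W), 8(W) are all W)
n=10: W (go to 9, an L position)
n=11: L (sole option 10(W) is W)
n=12: W (go to 4, an L position)
n=13: L (sole option 12(W) is W)
n=14: W (go to 13, an L position)
n=15: L (options 5(W), 14(W) are all W)
n=16: W (go to 15, an L position)
n=17: L (sole option 16(W) is W)
n=18: W (go to 17, an L position)
n=19: L (sole option 18(W) is W)
n=20: W (go to 19, an L position)
n=21: W (go to 7, an L position)
n=22: L (sole option 21(W) is W)
n=23: W (go to 22, an L position)
n=24: L (options 8(W), 23(W) are all W)
n=25: W (go to 24, an L position)
n=26: L (sole option 25(W) is W)
n=27: W (go to 9, an L position)
n=28: L (sole option 27(W) is W)
L entries with 1 ≤ n ≤ 28 (n=0 is outside the asked range and is not counted): n = 2, 4, 7, 9, 11, 13, 15, 17, 19, 22, 24, 26, 28; that makes 13.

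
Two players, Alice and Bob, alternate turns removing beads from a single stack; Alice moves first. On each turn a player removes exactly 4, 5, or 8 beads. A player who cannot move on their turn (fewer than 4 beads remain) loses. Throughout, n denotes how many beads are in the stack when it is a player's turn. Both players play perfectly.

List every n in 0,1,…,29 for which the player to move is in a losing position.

0, 1, 2, 3, 12, 13, 14, 15, 24, 25, 26, 27

Positions with no move are L. A position that does have a move is losing for the player to move precisely when every available move leads to a winning position for the opponent. Fill in the labels:
n=0: no move → L
n=1: no move → L
n=2: no move → L
n=3: no move → L
n=4: W (go to 0, an L position)
n=5: W (go to 1, an L position)
n=6: W (go to 2, an L position)
n=7: W (go to 3, an L position)
n=8: W (go to 3, an L position)
n=9: W (go to 1, an L position)
n=10: W (go to 2, an L position)
n=11: W (go to 3, an L position)
n=12: L (options 8(W), 7(W), 4(W) are all W)
n=13: L (options 9(W), 8(W), 5(W) are all W)
n=14: L (options 10(W), 9(W), 6(W) are all W)
n=15: L (options 11(W), 10(W), 7(W) are all W)
n=16: W (go to 12, an L position)
n=17: W (go to 13, an L position)
n=18: W (go to 14, an L position)
n=19: W (go to 15, an L position)
n=20: W (go to 15, an L position)
n=21: W (go to 13, an L position)
n=22: W (go to 14, an L position)
n=23: W (go to 15, an L position)
n=24: L (options 20(W), 19(W), 16(W) are all W)
n=25: L (options 21(W), 20(W), 17(W) are all W)
n=26: L (options 22(W), 21(W), 18(W) are all W)
n=27: L (options 23(W), 22(W), 19(W) are all W)
n=28: W (go to 24, an L position)
n=29: W (go to 25, an L position)
The losing starting values of n are exactly the entries labelled L in this table (12 of them).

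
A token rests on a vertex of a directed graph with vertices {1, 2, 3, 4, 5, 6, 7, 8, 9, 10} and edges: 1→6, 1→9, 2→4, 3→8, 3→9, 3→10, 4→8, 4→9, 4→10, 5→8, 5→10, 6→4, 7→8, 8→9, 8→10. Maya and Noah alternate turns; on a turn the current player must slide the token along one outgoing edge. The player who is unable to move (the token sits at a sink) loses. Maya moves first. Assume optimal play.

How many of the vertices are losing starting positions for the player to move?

Compute win/loss labels from the base case upward. A position with no move is L. Any other position is W if it can reach an L in one move, else L.
Every edge goes from a vertex to one that appears earlier in the order 10, 9, 8, 4, 7, 6, 1, 2, 5, 3, so processing vertices in that order labels each vertex after all of its successors.
10: no outgoing edge → L
9: no outgoing edge → L
8: →9(L), so W
4: →9(L), so W
7: →8(W) only, which is W, so L
6: →4(W) only, which is W, so L
1: →6(L), so W
2: →4(W) only, which is W, so L
5: →10(L), so W
3: →9(L), so W
The L vertices are 2, 6, 7, 9, 10; that is 5 in all.

5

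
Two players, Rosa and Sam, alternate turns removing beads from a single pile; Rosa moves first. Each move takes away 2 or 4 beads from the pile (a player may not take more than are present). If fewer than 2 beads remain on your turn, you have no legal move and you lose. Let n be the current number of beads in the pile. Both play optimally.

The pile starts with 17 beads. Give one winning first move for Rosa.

Remove 4, leaving 13.

Positions with no move are L. A position that does have a move is losing for the player to move precisely when every available move leads to a winning position for the opponent. Fill in the labels:
n=0: no move → L
n=1: no move → L
n=2: reaches L-position 0 → W
n=3: reaches L-position 1 → W
n=4: reaches L-position 0 → W
n=5: reaches L-position 1 → W
n=6: only reaches 4(W), 2(W), all W → L
n=7: only reaches 5(W), 3(W), all W → L
n=8: reaches L-position 6 → W
n=9: reaches L-position 7 → W
n=10: reaches L-position 6 → W
n=11: reaches L-position 7 → W
n=12: only reaches 10(W), 8(W), all W → L
n=13: only reaches 11(W), 9(W), all W → L
n=14: reaches L-position 12 → W
n=15: reaches L-position 13 → W
n=16: reaches L-position 12 → W
n=17: reaches L-position 13 → W
From 17, the L positions reachable in one move are: 13.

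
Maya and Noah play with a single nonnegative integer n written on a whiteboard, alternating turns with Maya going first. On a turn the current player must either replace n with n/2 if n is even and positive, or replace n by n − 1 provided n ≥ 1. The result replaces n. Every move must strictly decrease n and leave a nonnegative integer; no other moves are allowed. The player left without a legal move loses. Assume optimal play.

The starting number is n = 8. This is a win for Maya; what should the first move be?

Compute win/loss labels from the base case upward. A position with no move is L. Any other position is W if it can reach an L in one move, else L.
n=0: no move → L
n=1: →0(L), so W
n=2: →1(W) only, which is W, so L
n=3: →2(L), so W
n=4: →2(L), so W
n=5: →4(W) only, which is W, so L
n=6: →5(L), so W
n=7: →6(W) only, which is W, so L
n=8: →7(L), so W
From 8, the L positions reachable in one move are: 7.

Move to 7.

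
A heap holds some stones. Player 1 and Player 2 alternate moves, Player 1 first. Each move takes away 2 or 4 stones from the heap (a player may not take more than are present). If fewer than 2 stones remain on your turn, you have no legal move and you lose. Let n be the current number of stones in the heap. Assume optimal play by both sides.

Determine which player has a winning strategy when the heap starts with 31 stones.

Player 2 wins.

Label each position W (a win for the player to move) or L (a loss). A position with no legal move is L; any other position is W exactly when some move reaches an L, and L when every move reaches a W.
n=0: no move → L
n=1: no move → L
n=2: W (go to 0, an L position)
n=3: W (go to 1, an L position)
n=4: W (go to 0, an L position)
n=5: W (go to 1, an L position)
n=6: L (options 4(W), 2(W) are all W)
n=7: L (options 5(W), 3(W) are all W)
n=8: W (go to 6, an L position)
n=9: W (go to 7, an L position)
n=10: W (go to 6, an L position)
n=11: W (go to 7, an L position)
n=12: L (options 10(W), 8(W) are all W)
n=13: L (options 11(W), 9(W) are all W)
n=14: W (go to 12, an L position)
n=15: W (go to 13, an L position)
n=16: W (go to 12, an L position)
n=17: W (go to 13, an L position)
n=18: L (options 16(W), 14(W) are all W)
n=19: L (options 17(W), 15(W) are all W)
n=20: W (go to 18, an L position)
n=21: W (go to 19, an L position)
n=22: W (go to 18, an L position)
n=23: W (go to 19, an L position)
n=24: L (options 22(W), 20(W) are all W)
n=25: L (options 23(W), 21(W) are all W)
n=26: W (go to 24, an L position)
n=27: W (go to 25, an L position)
n=28: W (go to 24, an L position)
n=29: W (go to 25, an L position)
n=30: L (options 28(W), 26(W) are all W)
n=31: L (options 29(W), 27(W) are all W)
The starting position 31 is L: whatever Player 1 does, the opponent receives a W position.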